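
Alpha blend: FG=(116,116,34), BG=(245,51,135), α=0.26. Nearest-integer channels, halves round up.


C = α×F + (1-α)×B, with 1-α = 0.74
R: 0.26×116 + 0.74×245 = 30.16 + 181.30 = 211.46 → 211
G: 0.26×116 + 0.74×51 = 30.16 + 37.74 = 67.90 → 68
B: 0.26×34 + 0.74×135 = 8.84 + 99.90 = 108.74 → 109
= RGB(211, 68, 109)


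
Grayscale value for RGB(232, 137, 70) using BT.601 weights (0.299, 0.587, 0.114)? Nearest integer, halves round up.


Gray = 0.299×R + 0.587×G + 0.114×B
Gray = 0.299×232 + 0.587×137 + 0.114×70
Gray = 69.368 + 80.419 + 7.980
Gray = 157.767 → round half up → 158
Gray = 158


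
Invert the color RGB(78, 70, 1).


Invert: (255-R, 255-G, 255-B)
R: 255-78 = 177
G: 255-70 = 185
B: 255-1 = 254
= RGB(177, 185, 254)


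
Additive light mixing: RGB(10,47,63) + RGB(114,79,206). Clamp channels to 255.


Additive: each channel = min(255, C₁+C₂)
R: 10+114 = 124 → 124
G: 47+79 = 126 → 126
B: 63+206 = 269 → 255
= RGB(124, 126, 255)


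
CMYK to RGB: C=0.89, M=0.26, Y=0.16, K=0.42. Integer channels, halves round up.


R = 255 × (1-C) × (1-K) = 255 × 0.11 × 0.58 = 16.269 → 16
G = 255 × (1-M) × (1-K) = 255 × 0.74 × 0.58 = 109.446 → 109
B = 255 × (1-Y) × (1-K) = 255 × 0.84 × 0.58 = 124.236 → 124
= RGB(16, 109, 124)


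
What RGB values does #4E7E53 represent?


4E → 78 (R)
7E → 126 (G)
53 → 83 (B)
= RGB(78, 126, 83)


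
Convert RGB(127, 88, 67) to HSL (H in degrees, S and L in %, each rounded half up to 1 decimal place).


Normalize: R'=127/255≈0.4980, G'=88/255≈0.3451, B'=67/255≈0.2627
Max=127/255, Min=67/255, Δ=Max-Min=60/255
L = (Max+Min)/2 = (127+67)/510 = 194/510 = 0.38039… → L = 38.0%
L ≤ 0.5 → S = Δ/(Max+Min) = 60/(127+67) = 60/194 = 0.30927… → S = 30.9%
(the 1/255 factors cancel in S and H, so raw channel differences can be used)
Max is R' → H = 60 × (((G-B)/Δ) mod 6) = 60 × (((88-67)/60) mod 6)
  21/60 = 0.35
  H = 60 × 0.35 = 21° → H = 21.0°
= HSL(21.0°, 30.9%, 38.0%)


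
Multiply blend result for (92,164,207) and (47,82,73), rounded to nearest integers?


Multiply: C = A×B/255, rounded to nearest integer
R: 92×47/255 = 4324/255 ≈ 16.957 → 17
G: 164×82/255 = 13448/255 ≈ 52.737 → 53
B: 207×73/255 = 15111/255 ≈ 59.259 → 59
= RGB(17, 53, 59)


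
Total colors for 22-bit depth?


Colors = 2^bits = 2^22
= 4,194,304 colors


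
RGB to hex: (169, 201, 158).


R = 169 → A9 (hex)
G = 201 → C9 (hex)
B = 158 → 9E (hex)
Hex = #A9C99E


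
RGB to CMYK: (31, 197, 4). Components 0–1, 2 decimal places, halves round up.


R'=31/255≈0.1216, G'=197/255≈0.7725, B'=4/255≈0.0157
K = 1 - max(R',G',B') = 1 - 197/255 = 58/255 = 0.22745… → 0.23
(1-R'-K)/(1-K) simplifies to (max-R)/max with max = 197:
C = (197-31)/197 = 166/197 = 0.84263… → 0.84
M = (197-197)/197 = 0/197 = 0 → 0.00
Y = (197-4)/197 = 193/197 = 0.97969… → 0.98
= CMYK(0.84, 0.00, 0.98, 0.23)


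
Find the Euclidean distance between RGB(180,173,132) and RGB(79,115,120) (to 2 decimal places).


d = √[(R₁-R₂)² + (G₁-G₂)² + (B₁-B₂)²]
d = √[(180-79)² + (173-115)² + (132-120)²]
d = √[10201 + 3364 + 144]
d = √13709
d ≈ 117.09


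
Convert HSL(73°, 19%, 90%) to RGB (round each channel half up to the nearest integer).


H=73°, S=0.19, L=0.90
C = (1-|2L-1|)×S = (1-|0.80|)×0.19 = 0.038
H' = H/60 = 73/60 ≈ 1.2167; X = C×(1-|H' mod 2 - 1|) ≈ 0.0298
m = L - C/2 = 0.90 - 0.019 = 0.881
Sector ⌊H'⌋ = 1 → (R',G',B') = (≈0.0298, 0.038, 0.0)
RGB = ((R'+m)×255, (G'+m)×255, (B'+m)×255) = (232.2455, 234.345, 224.655)
Round half up → RGB(232, 234, 225)


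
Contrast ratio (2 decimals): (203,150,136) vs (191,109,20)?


Linearize each sRGB channel c=v/255: c/12.92 if c ≤ 0.04045 else ((c+0.055)/1.055)^2.4
L = 0.2126×R_lin + 0.7152×G_lin + 0.0722×B_lin
Color 1 (203,150,136):
  R=203: 203/255≈0.7961 > 0.04045 → ((0.7961+0.055)/1.055)^2.4 ≈ 0.59720
  G=150: 150/255≈0.5882 > 0.04045 → ((0.5882+0.055)/1.055)^2.4 ≈ 0.30499
  B=136: 136/255≈0.5333 > 0.04045 → ((0.5333+0.055)/1.055)^2.4 ≈ 0.24620
  L1 = 0.2126×0.59720 + 0.7152×0.30499 + 0.0722×0.24620 ≈ 0.36287
Color 2 (191,109,20):
  R=191: 191/255≈0.7490 > 0.04045 → ((0.7490+0.055)/1.055)^2.4 ≈ 0.52100
  G=109: 109/255≈0.4275 > 0.04045 → ((0.4275+0.055)/1.055)^2.4 ≈ 0.15293
  B=20: 20/255≈0.0784 > 0.04045 → ((0.0784+0.055)/1.055)^2.4 ≈ 0.00700
  L2 = 0.2126×0.52100 + 0.7152×0.15293 + 0.0722×0.00700 ≈ 0.22064
Lighter = 0.36287, Darker = 0.22064
Ratio = (L_lighter + 0.05) / (L_darker + 0.05)
Ratio = (0.36287 + 0.05) / (0.22064 + 0.05) = 0.41287 / 0.27064 ≈ 1.5255
Ratio ≈ 1.53:1


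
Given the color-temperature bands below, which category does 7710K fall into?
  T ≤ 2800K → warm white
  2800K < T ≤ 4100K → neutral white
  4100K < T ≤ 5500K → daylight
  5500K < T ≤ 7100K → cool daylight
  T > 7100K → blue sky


Temperature: 7710K
7710K > 7100K → blue sky
Classification: blue sky


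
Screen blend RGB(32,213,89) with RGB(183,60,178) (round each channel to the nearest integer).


Screen: C = 255 - (255-A)×(255-B)/255, rounded to nearest integer
R: 255 - (255-32)×(255-183)/255 = 255 - 16056/255 ≈ 255 - 62.965 = 192.035 → 192
G: 255 - (255-213)×(255-60)/255 = 255 - 8190/255 ≈ 255 - 32.118 = 222.882 → 223
B: 255 - (255-89)×(255-178)/255 = 255 - 12782/255 ≈ 255 - 50.125 = 204.875 → 205
= RGB(192, 223, 205)


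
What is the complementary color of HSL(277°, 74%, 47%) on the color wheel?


Complement = opposite side of color wheel = hue + 180°
H' = (277 + 180) mod 360 = 97°
S and L unchanged.
= HSL(97°, 74%, 47%)


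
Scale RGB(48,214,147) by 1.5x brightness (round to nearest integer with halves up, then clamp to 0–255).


Multiply each channel by 1.5, round half up, clamp to [0, 255]
R: 48×1.5 = 72
G: 214×1.5 = 321 → clamp → 255
B: 147×1.5 = 220.5 → round → 221
= RGB(72, 255, 221)


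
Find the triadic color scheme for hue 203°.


Triadic: equally spaced at 120° intervals
H1 = 203°
H2 = (203 + 120) mod 360 = 323°
H3 = (203 + 240) mod 360 = 83°
Triadic = 203°, 323°, 83°


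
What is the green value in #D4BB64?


Color: #D4BB64
R = D4 = 212
G = BB = 187
B = 64 = 100
Green = 187


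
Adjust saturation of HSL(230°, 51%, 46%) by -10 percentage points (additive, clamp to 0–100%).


Original S = 51%
Adjustment = -10 percentage points
New S = 51 + (-10) = 41
Clamp to [0, 100] → 41
= HSL(230°, 41%, 46%)


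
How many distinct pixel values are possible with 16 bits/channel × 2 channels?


Total bits = 16 bits/channel × 2 channels = 32 bits
Distinct pixel values = 2^32
= 4,294,967,296 pixel values


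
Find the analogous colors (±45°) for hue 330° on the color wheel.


Base hue: 330°
Left analog: (330 - 45) mod 360 = 285°
Right analog: (330 + 45) mod 360 = 15°
Analogous hues = 285° and 15°


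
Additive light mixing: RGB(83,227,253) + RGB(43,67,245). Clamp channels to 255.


Additive: each channel = min(255, C₁+C₂)
R: 83+43 = 126 → 126
G: 227+67 = 294 → 255
B: 253+245 = 498 → 255
= RGB(126, 255, 255)


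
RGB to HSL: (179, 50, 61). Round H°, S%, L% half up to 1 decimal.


Normalize: R'=179/255≈0.7020, G'=50/255≈0.1961, B'=61/255≈0.2392
Max=179/255, Min=50/255, Δ=Max-Min=129/255
L = (Max+Min)/2 = (179+50)/510 = 229/510 = 0.44901… → L = 44.9%
L ≤ 0.5 → S = Δ/(Max+Min) = 129/(179+50) = 129/229 = 0.56331… → S = 56.3%
(the 1/255 factors cancel in S and H, so raw channel differences can be used)
Max is R' → H = 60 × (((G-B)/Δ) mod 6) = 60 × (((50-61)/129) mod 6)
  (-11)/129 = -0.0852…; negative, so add 6 → 5.9147…
  H = 60 × 5.9147… = 354.883…° → H = 354.9°
= HSL(354.9°, 56.3%, 44.9%)


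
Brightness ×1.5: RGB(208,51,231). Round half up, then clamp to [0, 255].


Multiply each channel by 1.5, round half up, clamp to [0, 255]
R: 208×1.5 = 312 → clamp → 255
G: 51×1.5 = 76.5 → round → 77
B: 231×1.5 = 346.5 → round → 347 → clamp → 255
= RGB(255, 77, 255)


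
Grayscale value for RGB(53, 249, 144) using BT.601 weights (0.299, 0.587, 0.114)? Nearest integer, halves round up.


Gray = 0.299×R + 0.587×G + 0.114×B
Gray = 0.299×53 + 0.587×249 + 0.114×144
Gray = 15.847 + 146.163 + 16.416
Gray = 178.426 → round half up → 178
Gray = 178


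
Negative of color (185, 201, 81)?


Invert: (255-R, 255-G, 255-B)
R: 255-185 = 70
G: 255-201 = 54
B: 255-81 = 174
= RGB(70, 54, 174)


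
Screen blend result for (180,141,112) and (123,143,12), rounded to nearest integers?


Screen: C = 255 - (255-A)×(255-B)/255, rounded to nearest integer
R: 255 - (255-180)×(255-123)/255 = 255 - 9900/255 ≈ 255 - 38.824 = 216.176 → 216
G: 255 - (255-141)×(255-143)/255 = 255 - 12768/255 ≈ 255 - 50.071 = 204.929 → 205
B: 255 - (255-112)×(255-12)/255 = 255 - 34749/255 ≈ 255 - 136.271 = 118.729 → 119
= RGB(216, 205, 119)


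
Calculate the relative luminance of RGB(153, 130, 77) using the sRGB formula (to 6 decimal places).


Linearize each channel (sRGB transfer function): c = v/255; c_lin = c/12.92 if c ≤ 0.04045, else ((c+0.055)/1.055)^2.4
  R: 153/255 ≈ 0.600000 > 0.04045 → ((0.600000+0.055)/1.055)^2.4 ≈ 0.318547
  G: 130/255 ≈ 0.509804 > 0.04045 → ((0.509804+0.055)/1.055)^2.4 ≈ 0.223228
  B: 77/255 ≈ 0.301961 > 0.04045 → ((0.301961+0.055)/1.055)^2.4 ≈ 0.074214
R_lin = 0.318547, G_lin = 0.223228, B_lin = 0.074214
L = 0.2126×R + 0.7152×G + 0.0722×B
L = 0.2126×0.318547 + 0.7152×0.223228 + 0.0722×0.074214
L ≈ 0.232734


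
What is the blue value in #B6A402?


Color: #B6A402
R = B6 = 182
G = A4 = 164
B = 02 = 2
Blue = 2


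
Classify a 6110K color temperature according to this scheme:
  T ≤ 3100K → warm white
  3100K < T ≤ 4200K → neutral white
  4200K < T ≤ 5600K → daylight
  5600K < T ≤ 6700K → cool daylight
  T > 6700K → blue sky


Temperature: 6110K
5600K < 6110K ≤ 6700K → cool daylight
Classification: cool daylight


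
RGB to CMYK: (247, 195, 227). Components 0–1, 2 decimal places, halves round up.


R'=247/255≈0.9686, G'=195/255≈0.7647, B'=227/255≈0.8902
K = 1 - max(R',G',B') = 1 - 247/255 = 8/255 = 0.03137… → 0.03
(1-R'-K)/(1-K) simplifies to (max-R)/max with max = 247:
C = (247-247)/247 = 0/247 = 0 → 0.00
M = (247-195)/247 = 52/247 = 0.21052… → 0.21
Y = (247-227)/247 = 20/247 = 0.08097… → 0.08
= CMYK(0.00, 0.21, 0.08, 0.03)


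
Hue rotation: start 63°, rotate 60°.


New hue = (H + rotation) mod 360
New hue = (63 + 60) mod 360
= 123 mod 360
= 123°


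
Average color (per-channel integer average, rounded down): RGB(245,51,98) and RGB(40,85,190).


Midpoint: each channel = ⌊(C₁+C₂)/2⌋
R: ⌊(245+40)/2⌋ = 142
G: ⌊(51+85)/2⌋ = 68
B: ⌊(98+190)/2⌋ = 144
= RGB(142, 68, 144)


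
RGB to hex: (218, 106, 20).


R = 218 → DA (hex)
G = 106 → 6A (hex)
B = 20 → 14 (hex)
Hex = #DA6A14


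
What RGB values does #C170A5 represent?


C1 → 193 (R)
70 → 112 (G)
A5 → 165 (B)
= RGB(193, 112, 165)


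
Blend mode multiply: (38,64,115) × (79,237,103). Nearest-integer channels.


Multiply: C = A×B/255, rounded to nearest integer
R: 38×79/255 = 3002/255 ≈ 11.773 → 12
G: 64×237/255 = 15168/255 ≈ 59.482 → 59
B: 115×103/255 = 11845/255 ≈ 46.451 → 46
= RGB(12, 59, 46)


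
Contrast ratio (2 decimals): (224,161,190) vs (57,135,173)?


Linearize each sRGB channel c=v/255: c/12.92 if c ≤ 0.04045 else ((c+0.055)/1.055)^2.4
L = 0.2126×R_lin + 0.7152×G_lin + 0.0722×B_lin
Color 1 (224,161,190):
  R=224: 224/255≈0.8784 > 0.04045 → ((0.8784+0.055)/1.055)^2.4 ≈ 0.74540
  G=161: 161/255≈0.6314 > 0.04045 → ((0.6314+0.055)/1.055)^2.4 ≈ 0.35640
  B=190: 190/255≈0.7451 > 0.04045 → ((0.7451+0.055)/1.055)^2.4 ≈ 0.51492
  L1 = 0.2126×0.74540 + 0.7152×0.35640 + 0.0722×0.51492 ≈ 0.45055
Color 2 (57,135,173):
  R=57: 57/255≈0.2235 > 0.04045 → ((0.2235+0.055)/1.055)^2.4 ≈ 0.04092
  G=135: 135/255≈0.5294 > 0.04045 → ((0.5294+0.055)/1.055)^2.4 ≈ 0.24228
  B=173: 173/255≈0.6784 > 0.04045 → ((0.6784+0.055)/1.055)^2.4 ≈ 0.41789
  L2 = 0.2126×0.04092 + 0.7152×0.24228 + 0.0722×0.41789 ≈ 0.21215
Lighter = 0.45055, Darker = 0.21215
Ratio = (L_lighter + 0.05) / (L_darker + 0.05)
Ratio = (0.45055 + 0.05) / (0.21215 + 0.05) = 0.50055 / 0.26215 ≈ 1.9094
Ratio ≈ 1.91:1


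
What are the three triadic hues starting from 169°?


Triadic: equally spaced at 120° intervals
H1 = 169°
H2 = (169 + 120) mod 360 = 289°
H3 = (169 + 240) mod 360 = 49°
Triadic = 169°, 289°, 49°


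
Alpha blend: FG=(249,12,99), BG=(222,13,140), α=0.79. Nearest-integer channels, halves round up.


C = α×F + (1-α)×B, with 1-α = 0.21
R: 0.79×249 + 0.21×222 = 196.71 + 46.62 = 243.33 → 243
G: 0.79×12 + 0.21×13 = 9.48 + 2.73 = 12.21 → 12
B: 0.79×99 + 0.21×140 = 78.21 + 29.40 = 107.61 → 108
= RGB(243, 12, 108)


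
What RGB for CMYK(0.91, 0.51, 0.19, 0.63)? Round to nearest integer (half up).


R = 255 × (1-C) × (1-K) = 255 × 0.09 × 0.37 = 8.4915 → 8
G = 255 × (1-M) × (1-K) = 255 × 0.49 × 0.37 = 46.2315 → 46
B = 255 × (1-Y) × (1-K) = 255 × 0.81 × 0.37 = 76.4235 → 76
= RGB(8, 46, 76)


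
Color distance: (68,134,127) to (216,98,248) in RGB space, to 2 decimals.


d = √[(R₁-R₂)² + (G₁-G₂)² + (B₁-B₂)²]
d = √[(68-216)² + (134-98)² + (127-248)²]
d = √[21904 + 1296 + 14641]
d = √37841
d ≈ 194.53


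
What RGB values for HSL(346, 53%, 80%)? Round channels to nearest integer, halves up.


H=346°, S=0.53, L=0.80
C = (1-|2L-1|)×S = (1-|0.60|)×0.53 = 0.212
H' = H/60 = 346/60 ≈ 5.7667; X = C×(1-|H' mod 2 - 1|) ≈ 0.0495
m = L - C/2 = 0.80 - 0.106 = 0.694
Sector ⌊H'⌋ = 5 → (R',G',B') = (0.212, 0.0, ≈0.0495)
RGB = ((R'+m)×255, (G'+m)×255, (B'+m)×255) = (231.03, 176.97, 189.584)
Round half up → RGB(231, 177, 190)


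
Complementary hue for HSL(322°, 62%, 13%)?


Complement = opposite side of color wheel = hue + 180°
H' = (322 + 180) mod 360 = 142°
S and L unchanged.
= HSL(142°, 62%, 13%)


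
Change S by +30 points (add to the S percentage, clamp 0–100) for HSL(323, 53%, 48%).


Original S = 53%
Adjustment = +30 percentage points
New S = 53 + (30) = 83
Clamp to [0, 100] → 83
= HSL(323°, 83%, 48%)


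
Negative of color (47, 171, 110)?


Invert: (255-R, 255-G, 255-B)
R: 255-47 = 208
G: 255-171 = 84
B: 255-110 = 145
= RGB(208, 84, 145)


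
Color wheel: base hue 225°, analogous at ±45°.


Base hue: 225°
Left analog: (225 - 45) mod 360 = 180°
Right analog: (225 + 45) mod 360 = 270°
Analogous hues = 180° and 270°


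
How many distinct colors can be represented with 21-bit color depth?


Colors = 2^bits = 2^21
= 2,097,152 colors


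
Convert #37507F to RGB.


37 → 55 (R)
50 → 80 (G)
7F → 127 (B)
= RGB(55, 80, 127)


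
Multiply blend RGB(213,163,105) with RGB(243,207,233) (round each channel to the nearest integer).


Multiply: C = A×B/255, rounded to nearest integer
R: 213×243/255 = 51759/255 ≈ 202.976 → 203
G: 163×207/255 = 33741/255 ≈ 132.318 → 132
B: 105×233/255 = 24465/255 ≈ 95.941 → 96
= RGB(203, 132, 96)


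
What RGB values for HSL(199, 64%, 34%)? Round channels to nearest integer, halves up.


H=199°, S=0.64, L=0.34
C = (1-|2L-1|)×S = (1-|-0.32|)×0.64 = 0.4352
H' = H/60 = 199/60 ≈ 3.3167; X = C×(1-|H' mod 2 - 1|) ≈ 0.2974
m = L - C/2 = 0.34 - 0.2176 = 0.1224
Sector ⌊H'⌋ = 3 → (R',G',B') = (0.0, ≈0.2974, 0.4352)
RGB = ((R'+m)×255, (G'+m)×255, (B'+m)×255) = (31.212, 107.0456, 142.188)
Round half up → RGB(31, 107, 142)


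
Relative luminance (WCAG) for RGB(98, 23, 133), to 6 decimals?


Linearize each channel (sRGB transfer function): c = v/255; c_lin = c/12.92 if c ≤ 0.04045, else ((c+0.055)/1.055)^2.4
  R: 98/255 ≈ 0.384314 > 0.04045 → ((0.384314+0.055)/1.055)^2.4 ≈ 0.122139
  G: 23/255 ≈ 0.090196 > 0.04045 → ((0.090196+0.055)/1.055)^2.4 ≈ 0.008568
  B: 133/255 ≈ 0.521569 > 0.04045 → ((0.521569+0.055)/1.055)^2.4 ≈ 0.234551
R_lin = 0.122139, G_lin = 0.008568, B_lin = 0.234551
L = 0.2126×R + 0.7152×G + 0.0722×B
L = 0.2126×0.122139 + 0.7152×0.008568 + 0.0722×0.234551
L ≈ 0.049029


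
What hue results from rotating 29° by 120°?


New hue = (H + rotation) mod 360
New hue = (29 + 120) mod 360
= 149 mod 360
= 149°


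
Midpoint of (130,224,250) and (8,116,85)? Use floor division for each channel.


Midpoint: each channel = ⌊(C₁+C₂)/2⌋
R: ⌊(130+8)/2⌋ = 69
G: ⌊(224+116)/2⌋ = 170
B: ⌊(250+85)/2⌋ = 167
= RGB(69, 170, 167)


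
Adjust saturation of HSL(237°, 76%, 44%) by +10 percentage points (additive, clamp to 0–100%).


Original S = 76%
Adjustment = +10 percentage points
New S = 76 + (10) = 86
Clamp to [0, 100] → 86
= HSL(237°, 86%, 44%)


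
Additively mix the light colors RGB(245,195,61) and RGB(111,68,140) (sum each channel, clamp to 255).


Additive: each channel = min(255, C₁+C₂)
R: 245+111 = 356 → 255
G: 195+68 = 263 → 255
B: 61+140 = 201 → 201
= RGB(255, 255, 201)


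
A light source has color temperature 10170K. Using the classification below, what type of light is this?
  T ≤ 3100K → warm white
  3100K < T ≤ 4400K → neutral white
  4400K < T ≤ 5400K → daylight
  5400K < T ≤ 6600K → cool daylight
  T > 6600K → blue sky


Temperature: 10170K
10170K > 6600K → blue sky
Classification: blue sky


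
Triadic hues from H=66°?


Triadic: equally spaced at 120° intervals
H1 = 66°
H2 = (66 + 120) mod 360 = 186°
H3 = (66 + 240) mod 360 = 306°
Triadic = 66°, 186°, 306°


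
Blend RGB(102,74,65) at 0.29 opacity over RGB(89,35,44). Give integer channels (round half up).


C = α×F + (1-α)×B, with 1-α = 0.71
R: 0.29×102 + 0.71×89 = 29.58 + 63.19 = 92.77 → 93
G: 0.29×74 + 0.71×35 = 21.46 + 24.85 = 46.31 → 46
B: 0.29×65 + 0.71×44 = 18.85 + 31.24 = 50.09 → 50
= RGB(93, 46, 50)


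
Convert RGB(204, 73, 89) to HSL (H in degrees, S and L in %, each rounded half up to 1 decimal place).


Normalize: R'=204/255≈0.8000, G'=73/255≈0.2863, B'=89/255≈0.3490
Max=204/255, Min=73/255, Δ=Max-Min=131/255
L = (Max+Min)/2 = (204+73)/510 = 277/510 = 0.54313… → L = 54.3%
L > 0.5 → S = Δ/(2-Max-Min) = 131/(510-204-73) = 131/233 = 0.56223… → S = 56.2%
(the 1/255 factors cancel in S and H, so raw channel differences can be used)
Max is R' → H = 60 × (((G-B)/Δ) mod 6) = 60 × (((73-89)/131) mod 6)
  (-16)/131 = -0.1221…; negative, so add 6 → 5.8778…
  H = 60 × 5.8778… = 352.671…° → H = 352.7°
= HSL(352.7°, 56.2%, 54.3%)


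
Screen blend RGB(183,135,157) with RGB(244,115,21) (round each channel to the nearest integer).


Screen: C = 255 - (255-A)×(255-B)/255, rounded to nearest integer
R: 255 - (255-183)×(255-244)/255 = 255 - 792/255 ≈ 255 - 3.106 = 251.894 → 252
G: 255 - (255-135)×(255-115)/255 = 255 - 16800/255 ≈ 255 - 65.882 = 189.118 → 189
B: 255 - (255-157)×(255-21)/255 = 255 - 22932/255 ≈ 255 - 89.929 = 165.071 → 165
= RGB(252, 189, 165)


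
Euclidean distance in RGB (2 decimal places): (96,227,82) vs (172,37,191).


d = √[(R₁-R₂)² + (G₁-G₂)² + (B₁-B₂)²]
d = √[(96-172)² + (227-37)² + (82-191)²]
d = √[5776 + 36100 + 11881]
d = √53757
d ≈ 231.86


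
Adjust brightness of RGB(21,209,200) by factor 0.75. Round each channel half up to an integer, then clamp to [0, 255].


Multiply each channel by 0.75, round half up, clamp to [0, 255]
R: 21×0.75 = 15.75 → round → 16
G: 209×0.75 = 156.75 → round → 157
B: 200×0.75 = 150
= RGB(16, 157, 150)


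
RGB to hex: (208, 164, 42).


R = 208 → D0 (hex)
G = 164 → A4 (hex)
B = 42 → 2A (hex)
Hex = #D0A42A


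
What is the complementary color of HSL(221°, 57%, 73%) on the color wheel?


Complement = opposite side of color wheel = hue + 180°
H' = (221 + 180) mod 360 = 41°
S and L unchanged.
= HSL(41°, 57%, 73%)


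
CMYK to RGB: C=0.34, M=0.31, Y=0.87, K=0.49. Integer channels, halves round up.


R = 255 × (1-C) × (1-K) = 255 × 0.66 × 0.51 = 85.833 → 86
G = 255 × (1-M) × (1-K) = 255 × 0.69 × 0.51 = 89.7345 → 90
B = 255 × (1-Y) × (1-K) = 255 × 0.13 × 0.51 = 16.9065 → 17
= RGB(86, 90, 17)


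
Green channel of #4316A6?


Color: #4316A6
R = 43 = 67
G = 16 = 22
B = A6 = 166
Green = 22


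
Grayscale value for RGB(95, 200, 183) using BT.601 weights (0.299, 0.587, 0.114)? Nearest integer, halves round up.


Gray = 0.299×R + 0.587×G + 0.114×B
Gray = 0.299×95 + 0.587×200 + 0.114×183
Gray = 28.405 + 117.400 + 20.862
Gray = 166.667 → round half up → 167
Gray = 167


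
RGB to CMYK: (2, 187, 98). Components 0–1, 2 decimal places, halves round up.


R'=2/255≈0.0078, G'=187/255≈0.7333, B'=98/255≈0.3843
K = 1 - max(R',G',B') = 1 - 187/255 = 68/255 = 0.26666… → 0.27
(1-R'-K)/(1-K) simplifies to (max-R)/max with max = 187:
C = (187-2)/187 = 185/187 = 0.98930… → 0.99
M = (187-187)/187 = 0/187 = 0 → 0.00
Y = (187-98)/187 = 89/187 = 0.47593… → 0.48
= CMYK(0.99, 0.00, 0.48, 0.27)


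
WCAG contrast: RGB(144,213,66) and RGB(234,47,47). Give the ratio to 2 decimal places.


Linearize each sRGB channel c=v/255: c/12.92 if c ≤ 0.04045 else ((c+0.055)/1.055)^2.4
L = 0.2126×R_lin + 0.7152×G_lin + 0.0722×B_lin
Color 1 (144,213,66):
  R=144: 144/255≈0.5647 > 0.04045 → ((0.5647+0.055)/1.055)^2.4 ≈ 0.27889
  G=213: 213/255≈0.8353 > 0.04045 → ((0.8353+0.055)/1.055)^2.4 ≈ 0.66539
  B=66: 66/255≈0.2588 > 0.04045 → ((0.2588+0.055)/1.055)^2.4 ≈ 0.05448
  L1 = 0.2126×0.27889 + 0.7152×0.66539 + 0.0722×0.05448 ≈ 0.53911
Color 2 (234,47,47):
  R=234: 234/255≈0.9176 > 0.04045 → ((0.9176+0.055)/1.055)^2.4 ≈ 0.82279
  G=47: 47/255≈0.1843 > 0.04045 → ((0.1843+0.055)/1.055)^2.4 ≈ 0.02843
  B=47: 47/255≈0.1843 > 0.04045 → ((0.1843+0.055)/1.055)^2.4 ≈ 0.02843
  L2 = 0.2126×0.82279 + 0.7152×0.02843 + 0.0722×0.02843 ≈ 0.19731
Lighter = 0.53911, Darker = 0.19731
Ratio = (L_lighter + 0.05) / (L_darker + 0.05)
Ratio = (0.53911 + 0.05) / (0.19731 + 0.05) = 0.58911 / 0.24731 ≈ 2.3821
Ratio ≈ 2.38:1


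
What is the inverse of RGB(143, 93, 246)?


Invert: (255-R, 255-G, 255-B)
R: 255-143 = 112
G: 255-93 = 162
B: 255-246 = 9
= RGB(112, 162, 9)


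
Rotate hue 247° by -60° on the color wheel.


New hue = (H + rotation) mod 360
New hue = (247 -60) mod 360
= 187 mod 360
= 187°


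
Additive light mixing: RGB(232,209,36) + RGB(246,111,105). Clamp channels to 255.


Additive: each channel = min(255, C₁+C₂)
R: 232+246 = 478 → 255
G: 209+111 = 320 → 255
B: 36+105 = 141 → 141
= RGB(255, 255, 141)


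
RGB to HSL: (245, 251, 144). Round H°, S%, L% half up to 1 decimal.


Normalize: R'=245/255≈0.9608, G'=251/255≈0.9843, B'=144/255≈0.5647
Max=251/255, Min=144/255, Δ=Max-Min=107/255
L = (Max+Min)/2 = (251+144)/510 = 395/510 = 0.77450… → L = 77.5%
L > 0.5 → S = Δ/(2-Max-Min) = 107/(510-251-144) = 107/115 = 0.93043… → S = 93.0%
(the 1/255 factors cancel in S and H, so raw channel differences can be used)
Max is G' → H = 60 × ((B-R)/Δ + 2) = 60 × ((144-245)/107 + 2)
  -101/107 + 2 = -0.9439… + 2 = 1.0560…
  H = 60 × 1.0560… = 63.364…° → H = 63.4°
= HSL(63.4°, 93.0%, 77.5%)


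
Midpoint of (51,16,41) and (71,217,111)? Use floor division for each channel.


Midpoint: each channel = ⌊(C₁+C₂)/2⌋
R: ⌊(51+71)/2⌋ = 61
G: ⌊(16+217)/2⌋ = 116
B: ⌊(41+111)/2⌋ = 76
= RGB(61, 116, 76)


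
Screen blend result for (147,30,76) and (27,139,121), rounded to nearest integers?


Screen: C = 255 - (255-A)×(255-B)/255, rounded to nearest integer
R: 255 - (255-147)×(255-27)/255 = 255 - 24624/255 ≈ 255 - 96.565 = 158.435 → 158
G: 255 - (255-30)×(255-139)/255 = 255 - 26100/255 ≈ 255 - 102.353 = 152.647 → 153
B: 255 - (255-76)×(255-121)/255 = 255 - 23986/255 ≈ 255 - 94.063 = 160.937 → 161
= RGB(158, 153, 161)


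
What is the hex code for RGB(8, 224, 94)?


R = 8 → 08 (hex)
G = 224 → E0 (hex)
B = 94 → 5E (hex)
Hex = #08E05E


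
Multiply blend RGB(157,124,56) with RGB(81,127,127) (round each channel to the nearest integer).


Multiply: C = A×B/255, rounded to nearest integer
R: 157×81/255 = 12717/255 ≈ 49.871 → 50
G: 124×127/255 = 15748/255 ≈ 61.757 → 62
B: 56×127/255 = 7112/255 ≈ 27.890 → 28
= RGB(50, 62, 28)


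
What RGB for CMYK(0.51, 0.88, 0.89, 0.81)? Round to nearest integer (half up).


R = 255 × (1-C) × (1-K) = 255 × 0.49 × 0.19 = 23.7405 → 24
G = 255 × (1-M) × (1-K) = 255 × 0.12 × 0.19 = 5.814 → 6
B = 255 × (1-Y) × (1-K) = 255 × 0.11 × 0.19 = 5.3295 → 5
= RGB(24, 6, 5)


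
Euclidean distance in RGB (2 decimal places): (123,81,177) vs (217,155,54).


d = √[(R₁-R₂)² + (G₁-G₂)² + (B₁-B₂)²]
d = √[(123-217)² + (81-155)² + (177-54)²]
d = √[8836 + 5476 + 15129]
d = √29441
d ≈ 171.58


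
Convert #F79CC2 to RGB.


F7 → 247 (R)
9C → 156 (G)
C2 → 194 (B)
= RGB(247, 156, 194)


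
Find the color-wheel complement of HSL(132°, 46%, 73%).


Complement = opposite side of color wheel = hue + 180°
H' = (132 + 180) mod 360 = 312°
S and L unchanged.
= HSL(312°, 46%, 73%)


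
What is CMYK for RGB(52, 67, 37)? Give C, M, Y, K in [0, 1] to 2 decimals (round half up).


R'=52/255≈0.2039, G'=67/255≈0.2627, B'=37/255≈0.1451
K = 1 - max(R',G',B') = 1 - 67/255 = 188/255 = 0.73725… → 0.74
(1-R'-K)/(1-K) simplifies to (max-R)/max with max = 67:
C = (67-52)/67 = 15/67 = 0.22388… → 0.22
M = (67-67)/67 = 0/67 = 0 → 0.00
Y = (67-37)/67 = 30/67 = 0.44776… → 0.45
= CMYK(0.22, 0.00, 0.45, 0.74)


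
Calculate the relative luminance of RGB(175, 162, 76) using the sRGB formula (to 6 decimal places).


Linearize each channel (sRGB transfer function): c = v/255; c_lin = c/12.92 if c ≤ 0.04045, else ((c+0.055)/1.055)^2.4
  R: 175/255 ≈ 0.686275 > 0.04045 → ((0.686275+0.055)/1.055)^2.4 ≈ 0.428690
  G: 162/255 ≈ 0.635294 > 0.04045 → ((0.635294+0.055)/1.055)^2.4 ≈ 0.361307
  B: 76/255 ≈ 0.298039 > 0.04045 → ((0.298039+0.055)/1.055)^2.4 ≈ 0.072272
R_lin = 0.428690, G_lin = 0.361307, B_lin = 0.072272
L = 0.2126×R + 0.7152×G + 0.0722×B
L = 0.2126×0.428690 + 0.7152×0.361307 + 0.0722×0.072272
L ≈ 0.354764


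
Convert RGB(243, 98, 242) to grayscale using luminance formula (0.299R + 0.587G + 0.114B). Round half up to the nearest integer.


Gray = 0.299×R + 0.587×G + 0.114×B
Gray = 0.299×243 + 0.587×98 + 0.114×242
Gray = 72.657 + 57.526 + 27.588
Gray = 157.771 → round half up → 158
Gray = 158


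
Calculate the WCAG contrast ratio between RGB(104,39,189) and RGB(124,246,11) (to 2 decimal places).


Linearize each sRGB channel c=v/255: c/12.92 if c ≤ 0.04045 else ((c+0.055)/1.055)^2.4
L = 0.2126×R_lin + 0.7152×G_lin + 0.0722×B_lin
Color 1 (104,39,189):
  R=104: 104/255≈0.4078 > 0.04045 → ((0.4078+0.055)/1.055)^2.4 ≈ 0.13843
  G=39: 39/255≈0.1529 > 0.04045 → ((0.1529+0.055)/1.055)^2.4 ≈ 0.02029
  B=189: 189/255≈0.7412 > 0.04045 → ((0.7412+0.055)/1.055)^2.4 ≈ 0.50888
  L1 = 0.2126×0.13843 + 0.7152×0.02029 + 0.0722×0.50888 ≈ 0.08068
Color 2 (124,246,11):
  R=124: 124/255≈0.4863 > 0.04045 → ((0.4863+0.055)/1.055)^2.4 ≈ 0.20156
  G=246: 246/255≈0.9647 > 0.04045 → ((0.9647+0.055)/1.055)^2.4 ≈ 0.92158
  B=11: 11/255≈0.0431 > 0.04045 → ((0.0431+0.055)/1.055)^2.4 ≈ 0.00335
  L2 = 0.2126×0.20156 + 0.7152×0.92158 + 0.0722×0.00335 ≈ 0.70221
Lighter = 0.70221, Darker = 0.08068
Ratio = (L_lighter + 0.05) / (L_darker + 0.05)
Ratio = (0.70221 + 0.05) / (0.08068 + 0.05) = 0.75221 / 0.13068 ≈ 5.7560
Ratio ≈ 5.76:1


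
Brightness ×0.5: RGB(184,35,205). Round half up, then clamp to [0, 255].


Multiply each channel by 0.5, round half up, clamp to [0, 255]
R: 184×0.5 = 92
G: 35×0.5 = 17.5 → round → 18
B: 205×0.5 = 102.5 → round → 103
= RGB(92, 18, 103)


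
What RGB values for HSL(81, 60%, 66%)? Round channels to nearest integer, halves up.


H=81°, S=0.60, L=0.66
C = (1-|2L-1|)×S = (1-|0.32|)×0.60 = 0.408
H' = H/60 = 81/60 ≈ 1.3500; X = C×(1-|H' mod 2 - 1|) = 0.2652
m = L - C/2 = 0.66 - 0.204 = 0.456
Sector ⌊H'⌋ = 1 → (R',G',B') = (0.2652, 0.408, 0.0)
RGB = ((R'+m)×255, (G'+m)×255, (B'+m)×255) = (183.906, 220.32, 116.28)
Round half up → RGB(184, 220, 116)


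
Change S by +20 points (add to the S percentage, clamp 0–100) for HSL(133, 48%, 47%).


Original S = 48%
Adjustment = +20 percentage points
New S = 48 + (20) = 68
Clamp to [0, 100] → 68
= HSL(133°, 68%, 47%)


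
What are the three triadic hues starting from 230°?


Triadic: equally spaced at 120° intervals
H1 = 230°
H2 = (230 + 120) mod 360 = 350°
H3 = (230 + 240) mod 360 = 110°
Triadic = 230°, 350°, 110°


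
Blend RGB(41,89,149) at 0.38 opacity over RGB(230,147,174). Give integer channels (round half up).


C = α×F + (1-α)×B, with 1-α = 0.62
R: 0.38×41 + 0.62×230 = 15.58 + 142.60 = 158.18 → 158
G: 0.38×89 + 0.62×147 = 33.82 + 91.14 = 124.96 → 125
B: 0.38×149 + 0.62×174 = 56.62 + 107.88 = 164.50 → 165
= RGB(158, 125, 165)


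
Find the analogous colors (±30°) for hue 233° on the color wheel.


Base hue: 233°
Left analog: (233 - 30) mod 360 = 203°
Right analog: (233 + 30) mod 360 = 263°
Analogous hues = 203° and 263°


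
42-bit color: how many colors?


Colors = 2^bits = 2^42
= 4,398,046,511,104 colors


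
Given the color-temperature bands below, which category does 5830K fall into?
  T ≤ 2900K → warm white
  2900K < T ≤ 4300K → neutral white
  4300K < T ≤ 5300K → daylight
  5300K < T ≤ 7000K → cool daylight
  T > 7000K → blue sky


Temperature: 5830K
5300K < 5830K ≤ 7000K → cool daylight
Classification: cool daylight


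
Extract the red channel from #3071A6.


Color: #3071A6
R = 30 = 48
G = 71 = 113
B = A6 = 166
Red = 48


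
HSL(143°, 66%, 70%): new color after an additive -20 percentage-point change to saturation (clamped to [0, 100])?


Original S = 66%
Adjustment = -20 percentage points
New S = 66 + (-20) = 46
Clamp to [0, 100] → 46
= HSL(143°, 46%, 70%)


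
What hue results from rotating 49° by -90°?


New hue = (H + rotation) mod 360
New hue = (49 -90) mod 360
= -41 mod 360
= 319°


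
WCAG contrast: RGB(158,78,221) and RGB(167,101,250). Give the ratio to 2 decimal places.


Linearize each sRGB channel c=v/255: c/12.92 if c ≤ 0.04045 else ((c+0.055)/1.055)^2.4
L = 0.2126×R_lin + 0.7152×G_lin + 0.0722×B_lin
Color 1 (158,78,221):
  R=158: 158/255≈0.6196 > 0.04045 → ((0.6196+0.055)/1.055)^2.4 ≈ 0.34191
  G=78: 78/255≈0.3059 > 0.04045 → ((0.3059+0.055)/1.055)^2.4 ≈ 0.07619
  B=221: 221/255≈0.8667 > 0.04045 → ((0.8667+0.055)/1.055)^2.4 ≈ 0.72306
  L1 = 0.2126×0.34191 + 0.7152×0.07619 + 0.0722×0.72306 ≈ 0.17938
Color 2 (167,101,250):
  R=167: 167/255≈0.6549 > 0.04045 → ((0.6549+0.055)/1.055)^2.4 ≈ 0.38643
  G=101: 101/255≈0.3961 > 0.04045 → ((0.3961+0.055)/1.055)^2.4 ≈ 0.13014
  B=250: 250/255≈0.9804 > 0.04045 → ((0.9804+0.055)/1.055)^2.4 ≈ 0.95597
  L2 = 0.2126×0.38643 + 0.7152×0.13014 + 0.0722×0.95597 ≈ 0.24425
Lighter = 0.24425, Darker = 0.17938
Ratio = (L_lighter + 0.05) / (L_darker + 0.05)
Ratio = (0.24425 + 0.05) / (0.17938 + 0.05) = 0.29425 / 0.22938 ≈ 1.2828
Ratio ≈ 1.28:1


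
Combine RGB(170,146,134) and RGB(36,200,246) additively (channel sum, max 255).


Additive: each channel = min(255, C₁+C₂)
R: 170+36 = 206 → 206
G: 146+200 = 346 → 255
B: 134+246 = 380 → 255
= RGB(206, 255, 255)


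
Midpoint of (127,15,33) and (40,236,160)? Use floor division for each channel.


Midpoint: each channel = ⌊(C₁+C₂)/2⌋
R: ⌊(127+40)/2⌋ = 83
G: ⌊(15+236)/2⌋ = 125
B: ⌊(33+160)/2⌋ = 96
= RGB(83, 125, 96)


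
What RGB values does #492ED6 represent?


49 → 73 (R)
2E → 46 (G)
D6 → 214 (B)
= RGB(73, 46, 214)


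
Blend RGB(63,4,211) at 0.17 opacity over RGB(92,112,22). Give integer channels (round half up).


C = α×F + (1-α)×B, with 1-α = 0.83
R: 0.17×63 + 0.83×92 = 10.71 + 76.36 = 87.07 → 87
G: 0.17×4 + 0.83×112 = 0.68 + 92.96 = 93.64 → 94
B: 0.17×211 + 0.83×22 = 35.87 + 18.26 = 54.13 → 54
= RGB(87, 94, 54)


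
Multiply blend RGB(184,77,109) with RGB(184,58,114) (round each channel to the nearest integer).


Multiply: C = A×B/255, rounded to nearest integer
R: 184×184/255 = 33856/255 ≈ 132.769 → 133
G: 77×58/255 = 4466/255 ≈ 17.514 → 18
B: 109×114/255 = 12426/255 ≈ 48.729 → 49
= RGB(133, 18, 49)


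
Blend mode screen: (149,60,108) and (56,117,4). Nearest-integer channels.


Screen: C = 255 - (255-A)×(255-B)/255, rounded to nearest integer
R: 255 - (255-149)×(255-56)/255 = 255 - 21094/255 ≈ 255 - 82.722 = 172.278 → 172
G: 255 - (255-60)×(255-117)/255 = 255 - 26910/255 ≈ 255 - 105.529 = 149.471 → 149
B: 255 - (255-108)×(255-4)/255 = 255 - 36897/255 ≈ 255 - 144.694 = 110.306 → 110
= RGB(172, 149, 110)


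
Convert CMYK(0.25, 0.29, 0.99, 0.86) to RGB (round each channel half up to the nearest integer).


R = 255 × (1-C) × (1-K) = 255 × 0.75 × 0.14 = 26.775 → 27
G = 255 × (1-M) × (1-K) = 255 × 0.71 × 0.14 = 25.347 → 25
B = 255 × (1-Y) × (1-K) = 255 × 0.01 × 0.14 = 0.357 → 0
= RGB(27, 25, 0)


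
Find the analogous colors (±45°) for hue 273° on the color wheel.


Base hue: 273°
Left analog: (273 - 45) mod 360 = 228°
Right analog: (273 + 45) mod 360 = 318°
Analogous hues = 228° and 318°


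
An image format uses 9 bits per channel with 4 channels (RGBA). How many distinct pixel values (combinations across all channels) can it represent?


Total bits = 9 bits/channel × 4 channels = 36 bits
Distinct pixel values = 2^36
= 68,719,476,736 pixel values


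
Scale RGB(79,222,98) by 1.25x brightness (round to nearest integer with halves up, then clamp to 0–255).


Multiply each channel by 1.25, round half up, clamp to [0, 255]
R: 79×1.25 = 98.75 → round → 99
G: 222×1.25 = 277.5 → round → 278 → clamp → 255
B: 98×1.25 = 122.5 → round → 123
= RGB(99, 255, 123)


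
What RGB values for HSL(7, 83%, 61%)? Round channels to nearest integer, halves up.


H=7°, S=0.83, L=0.61
C = (1-|2L-1|)×S = (1-|0.22|)×0.83 = 0.6474
H' = H/60 = 7/60 ≈ 0.1167; X = C×(1-|H' mod 2 - 1|) = 0.07553
m = L - C/2 = 0.61 - 0.3237 = 0.2863
Sector ⌊H'⌋ = 0 → (R',G',B') = (0.6474, 0.07553, 0.0)
RGB = ((R'+m)×255, (G'+m)×255, (B'+m)×255) = (238.0935, 92.26665, 73.0065)
Round half up → RGB(238, 92, 73)


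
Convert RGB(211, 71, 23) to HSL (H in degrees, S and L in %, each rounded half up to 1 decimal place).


Normalize: R'=211/255≈0.8275, G'=71/255≈0.2784, B'=23/255≈0.0902
Max=211/255, Min=23/255, Δ=Max-Min=188/255
L = (Max+Min)/2 = (211+23)/510 = 234/510 = 0.45882… → L = 45.9%
L ≤ 0.5 → S = Δ/(Max+Min) = 188/(211+23) = 188/234 = 0.80341… → S = 80.3%
(the 1/255 factors cancel in S and H, so raw channel differences can be used)
Max is R' → H = 60 × (((G-B)/Δ) mod 6) = 60 × (((71-23)/188) mod 6)
  48/188 = 0.2553…
  H = 60 × 0.2553… = 15.319…° → H = 15.3°
= HSL(15.3°, 80.3%, 45.9%)


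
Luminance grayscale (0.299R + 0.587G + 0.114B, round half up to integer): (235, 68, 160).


Gray = 0.299×R + 0.587×G + 0.114×B
Gray = 0.299×235 + 0.587×68 + 0.114×160
Gray = 70.265 + 39.916 + 18.240
Gray = 128.421 → round half up → 128
Gray = 128


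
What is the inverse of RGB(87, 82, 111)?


Invert: (255-R, 255-G, 255-B)
R: 255-87 = 168
G: 255-82 = 173
B: 255-111 = 144
= RGB(168, 173, 144)


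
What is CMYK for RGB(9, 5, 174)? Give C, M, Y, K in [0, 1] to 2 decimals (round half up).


R'=9/255≈0.0353, G'=5/255≈0.0196, B'=174/255≈0.6824
K = 1 - max(R',G',B') = 1 - 174/255 = 81/255 = 0.31764… → 0.32
(1-R'-K)/(1-K) simplifies to (max-R)/max with max = 174:
C = (174-9)/174 = 165/174 = 0.94827… → 0.95
M = (174-5)/174 = 169/174 = 0.97126… → 0.97
Y = (174-174)/174 = 0/174 = 0 → 0.00
= CMYK(0.95, 0.97, 0.00, 0.32)


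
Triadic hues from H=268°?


Triadic: equally spaced at 120° intervals
H1 = 268°
H2 = (268 + 120) mod 360 = 28°
H3 = (268 + 240) mod 360 = 148°
Triadic = 268°, 28°, 148°


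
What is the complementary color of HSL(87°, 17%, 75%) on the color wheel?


Complement = opposite side of color wheel = hue + 180°
H' = (87 + 180) mod 360 = 267°
S and L unchanged.
= HSL(267°, 17%, 75%)


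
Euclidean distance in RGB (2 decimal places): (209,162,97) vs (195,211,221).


d = √[(R₁-R₂)² + (G₁-G₂)² + (B₁-B₂)²]
d = √[(209-195)² + (162-211)² + (97-221)²]
d = √[196 + 2401 + 15376]
d = √17973
d ≈ 134.06


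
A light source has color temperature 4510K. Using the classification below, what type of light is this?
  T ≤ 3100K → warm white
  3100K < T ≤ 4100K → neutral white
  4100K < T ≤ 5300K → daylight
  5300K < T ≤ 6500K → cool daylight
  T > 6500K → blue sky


Temperature: 4510K
4100K < 4510K ≤ 5300K → daylight
Classification: daylight


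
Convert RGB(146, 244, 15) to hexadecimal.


R = 146 → 92 (hex)
G = 244 → F4 (hex)
B = 15 → 0F (hex)
Hex = #92F40F


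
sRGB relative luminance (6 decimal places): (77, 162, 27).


Linearize each channel (sRGB transfer function): c = v/255; c_lin = c/12.92 if c ≤ 0.04045, else ((c+0.055)/1.055)^2.4
  R: 77/255 ≈ 0.301961 > 0.04045 → ((0.301961+0.055)/1.055)^2.4 ≈ 0.074214
  G: 162/255 ≈ 0.635294 > 0.04045 → ((0.635294+0.055)/1.055)^2.4 ≈ 0.361307
  B: 27/255 ≈ 0.105882 > 0.04045 → ((0.105882+0.055)/1.055)^2.4 ≈ 0.010960
R_lin = 0.074214, G_lin = 0.361307, B_lin = 0.010960
L = 0.2126×R + 0.7152×G + 0.0722×B
L = 0.2126×0.074214 + 0.7152×0.361307 + 0.0722×0.010960
L ≈ 0.274976


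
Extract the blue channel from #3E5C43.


Color: #3E5C43
R = 3E = 62
G = 5C = 92
B = 43 = 67
Blue = 67


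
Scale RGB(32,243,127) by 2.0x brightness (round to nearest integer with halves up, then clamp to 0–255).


Multiply each channel by 2.0, round half up, clamp to [0, 255]
R: 32×2.0 = 64
G: 243×2.0 = 486 → clamp → 255
B: 127×2.0 = 254
= RGB(64, 255, 254)


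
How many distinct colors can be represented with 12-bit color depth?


Colors = 2^bits = 2^12
= 4,096 colors


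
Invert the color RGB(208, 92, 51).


Invert: (255-R, 255-G, 255-B)
R: 255-208 = 47
G: 255-92 = 163
B: 255-51 = 204
= RGB(47, 163, 204)


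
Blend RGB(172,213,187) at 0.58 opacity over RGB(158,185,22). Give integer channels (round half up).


C = α×F + (1-α)×B, with 1-α = 0.42
R: 0.58×172 + 0.42×158 = 99.76 + 66.36 = 166.12 → 166
G: 0.58×213 + 0.42×185 = 123.54 + 77.70 = 201.24 → 201
B: 0.58×187 + 0.42×22 = 108.46 + 9.24 = 117.70 → 118
= RGB(166, 201, 118)


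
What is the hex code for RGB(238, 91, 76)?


R = 238 → EE (hex)
G = 91 → 5B (hex)
B = 76 → 4C (hex)
Hex = #EE5B4C


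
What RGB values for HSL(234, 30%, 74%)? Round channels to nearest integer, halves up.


H=234°, S=0.30, L=0.74
C = (1-|2L-1|)×S = (1-|0.48|)×0.30 = 0.156
H' = H/60 = 234/60 ≈ 3.9000; X = C×(1-|H' mod 2 - 1|) = 0.0156
m = L - C/2 = 0.74 - 0.078 = 0.662
Sector ⌊H'⌋ = 3 → (R',G',B') = (0.0, 0.0156, 0.156)
RGB = ((R'+m)×255, (G'+m)×255, (B'+m)×255) = (168.81, 172.788, 208.59)
Round half up → RGB(169, 173, 209)


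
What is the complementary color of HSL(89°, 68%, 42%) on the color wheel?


Complement = opposite side of color wheel = hue + 180°
H' = (89 + 180) mod 360 = 269°
S and L unchanged.
= HSL(269°, 68%, 42%)


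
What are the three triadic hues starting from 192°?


Triadic: equally spaced at 120° intervals
H1 = 192°
H2 = (192 + 120) mod 360 = 312°
H3 = (192 + 240) mod 360 = 72°
Triadic = 192°, 312°, 72°
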